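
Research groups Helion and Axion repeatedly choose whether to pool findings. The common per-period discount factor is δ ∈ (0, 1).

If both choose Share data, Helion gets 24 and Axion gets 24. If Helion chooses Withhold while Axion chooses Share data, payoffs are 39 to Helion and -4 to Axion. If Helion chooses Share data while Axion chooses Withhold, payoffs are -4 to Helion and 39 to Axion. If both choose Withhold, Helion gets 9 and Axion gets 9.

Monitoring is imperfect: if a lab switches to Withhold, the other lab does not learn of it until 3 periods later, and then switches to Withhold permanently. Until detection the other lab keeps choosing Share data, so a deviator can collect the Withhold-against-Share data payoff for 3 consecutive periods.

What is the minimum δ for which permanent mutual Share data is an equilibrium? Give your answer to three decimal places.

The best deviation is to choose Withhold for all 3 undetected periods, earning 39 each, then 9 forever once detected.
Deviation value: 39(1−δ^3)/(1−δ) + 9δ^3/(1−δ); cooperation value: 24/(1−δ).
IC: 24 ≥ 39(1−δ^3) + 9δ^3 = 39 − 30δ^3.
So δ^3 ≥ 15/30 = 1/2, giving δ ≥ (1/2)^(1/3) ≈ 0.794.

0.794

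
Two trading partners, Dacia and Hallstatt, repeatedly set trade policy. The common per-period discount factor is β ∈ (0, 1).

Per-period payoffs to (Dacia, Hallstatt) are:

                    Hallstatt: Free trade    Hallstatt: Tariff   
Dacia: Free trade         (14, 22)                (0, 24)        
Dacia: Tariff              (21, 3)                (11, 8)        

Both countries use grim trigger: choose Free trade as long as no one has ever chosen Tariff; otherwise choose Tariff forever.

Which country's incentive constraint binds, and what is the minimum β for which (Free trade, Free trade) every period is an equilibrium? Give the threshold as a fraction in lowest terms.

Dacia: cooperation gives 14 each period; deviation gives 21 once then 11 forever.
  14/(1−β) ≥ 21 + 11β/(1−β) ⇒ β ≥ 7/10.
Hallstatt: cooperation gives 22 each period; deviation gives 24 once then 8 forever.
  β ≥ 2/16 = 1/8.
Both must hold, so the binding constraint is Dacia's: β ≥ 7/10.

Dacia; β ≥ 7/10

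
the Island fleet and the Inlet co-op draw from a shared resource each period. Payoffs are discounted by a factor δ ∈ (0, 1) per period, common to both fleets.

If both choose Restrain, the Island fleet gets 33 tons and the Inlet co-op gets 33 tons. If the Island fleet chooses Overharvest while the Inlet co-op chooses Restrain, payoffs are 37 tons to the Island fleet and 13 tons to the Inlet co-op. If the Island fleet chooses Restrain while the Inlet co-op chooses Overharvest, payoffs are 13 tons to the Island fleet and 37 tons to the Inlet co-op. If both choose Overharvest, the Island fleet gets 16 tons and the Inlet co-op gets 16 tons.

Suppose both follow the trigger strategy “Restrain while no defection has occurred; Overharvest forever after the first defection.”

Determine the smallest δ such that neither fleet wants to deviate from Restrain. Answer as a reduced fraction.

4/21

33/(1−δ) ≥ 37 + 16δ/(1−δ)
33 ≥ 37 − 21δ
δ ≥ 4/21.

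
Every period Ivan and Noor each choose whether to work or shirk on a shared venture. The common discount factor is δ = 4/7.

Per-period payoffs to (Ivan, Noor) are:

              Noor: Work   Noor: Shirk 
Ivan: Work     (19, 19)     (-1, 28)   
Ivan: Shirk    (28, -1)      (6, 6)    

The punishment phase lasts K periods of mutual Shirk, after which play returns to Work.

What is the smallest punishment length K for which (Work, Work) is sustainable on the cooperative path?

IC: δ(1−δ^K)/(1−δ) ≥ (28−19)/(19−6) = 9/13.
With δ = 4/7: need 1 − δ^K ≥ 9/13·(1−4/7)/(4/7), i.e. δ^K ≤ 0.4808.
Since (4/7)^1 = 0.5714 and (4/7)^2 = 0.3265, the smallest such K is 2.

2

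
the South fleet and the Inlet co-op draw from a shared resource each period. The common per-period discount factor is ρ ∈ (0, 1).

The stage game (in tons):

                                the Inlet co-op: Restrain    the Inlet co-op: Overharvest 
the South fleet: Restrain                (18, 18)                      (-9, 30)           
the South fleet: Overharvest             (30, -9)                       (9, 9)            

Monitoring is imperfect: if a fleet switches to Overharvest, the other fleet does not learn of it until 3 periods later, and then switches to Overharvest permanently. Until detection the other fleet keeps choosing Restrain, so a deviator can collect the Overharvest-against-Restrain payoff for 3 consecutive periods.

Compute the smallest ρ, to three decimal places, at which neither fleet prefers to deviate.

0.830

The best deviation is to choose Overharvest for all 3 undetected periods, earning 30 each, then 9 forever once detected.
Deviation value: 30(1−ρ^3)/(1−ρ) + 9ρ^3/(1−ρ); cooperation value: 18/(1−ρ).
IC: 18 ≥ 30(1−ρ^3) + 9ρ^3 = 30 − 21ρ^3.
So ρ^3 ≥ 12/21 = 4/7, giving ρ ≥ (4/7)^(1/3) ≈ 0.830.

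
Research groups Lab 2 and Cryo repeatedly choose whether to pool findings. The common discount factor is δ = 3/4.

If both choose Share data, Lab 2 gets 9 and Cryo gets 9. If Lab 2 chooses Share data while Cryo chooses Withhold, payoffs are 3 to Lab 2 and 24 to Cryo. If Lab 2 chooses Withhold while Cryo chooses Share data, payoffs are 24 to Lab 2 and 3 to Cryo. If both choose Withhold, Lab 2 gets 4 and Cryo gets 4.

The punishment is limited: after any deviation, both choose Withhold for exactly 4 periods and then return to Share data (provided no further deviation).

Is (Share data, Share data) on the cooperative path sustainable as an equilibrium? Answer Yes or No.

IC: δ+…+δ^4 ≥ (24−9)/(9−4) = 3.
At δ = 3/4: partial sum = 2.0508 < 3.0000. Cooperation not sustainable.

No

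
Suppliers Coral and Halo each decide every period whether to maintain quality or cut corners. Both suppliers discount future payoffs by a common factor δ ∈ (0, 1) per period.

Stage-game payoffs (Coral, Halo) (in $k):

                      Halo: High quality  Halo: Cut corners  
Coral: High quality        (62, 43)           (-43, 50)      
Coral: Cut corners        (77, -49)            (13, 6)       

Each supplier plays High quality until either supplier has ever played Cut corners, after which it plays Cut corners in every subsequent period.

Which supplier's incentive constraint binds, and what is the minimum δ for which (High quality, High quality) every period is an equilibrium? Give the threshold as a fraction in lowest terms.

Coral; δ ≥ 15/64

For Coral: deviation gain 77−62 = 15, per-period punishment loss 62−13 = 49. IC gives δ ≥ 15/64.
For Halo: gain 7, loss 37 per period, so δ ≥ 7/44.
The tighter constraint is Coral's, so cooperation needs δ ≥ 15/64.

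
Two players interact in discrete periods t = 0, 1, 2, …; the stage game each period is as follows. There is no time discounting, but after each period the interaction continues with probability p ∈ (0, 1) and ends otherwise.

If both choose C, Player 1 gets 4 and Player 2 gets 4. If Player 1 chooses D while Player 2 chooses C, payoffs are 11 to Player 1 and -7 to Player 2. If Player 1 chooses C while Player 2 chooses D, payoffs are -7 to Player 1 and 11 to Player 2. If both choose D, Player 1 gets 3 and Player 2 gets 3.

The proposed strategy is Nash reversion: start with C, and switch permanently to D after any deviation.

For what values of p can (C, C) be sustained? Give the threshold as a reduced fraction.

7/8

With no time discounting, the continuation probability p plays the role of the discount factor.
Grim-trigger IC: 4/(1−p) ≥ 11 + 3p/(1−p) ⇒ p ≥ (11−4)/(11−3) = 7/8.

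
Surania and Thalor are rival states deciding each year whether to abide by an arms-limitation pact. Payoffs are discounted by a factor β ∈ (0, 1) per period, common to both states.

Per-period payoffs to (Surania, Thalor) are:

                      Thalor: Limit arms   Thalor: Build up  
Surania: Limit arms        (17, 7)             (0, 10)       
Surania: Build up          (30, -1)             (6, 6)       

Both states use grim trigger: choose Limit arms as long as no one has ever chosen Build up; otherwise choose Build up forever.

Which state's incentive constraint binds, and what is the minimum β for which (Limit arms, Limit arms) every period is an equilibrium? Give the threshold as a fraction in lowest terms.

Surania's threshold: (30−17)/(30−6) = 13/24.
Thalor's threshold: (10−7)/(10−6) = 3/4.
13/24 < 3/4, so Thalor binds and β* = 3/4.

Thalor; β ≥ 3/4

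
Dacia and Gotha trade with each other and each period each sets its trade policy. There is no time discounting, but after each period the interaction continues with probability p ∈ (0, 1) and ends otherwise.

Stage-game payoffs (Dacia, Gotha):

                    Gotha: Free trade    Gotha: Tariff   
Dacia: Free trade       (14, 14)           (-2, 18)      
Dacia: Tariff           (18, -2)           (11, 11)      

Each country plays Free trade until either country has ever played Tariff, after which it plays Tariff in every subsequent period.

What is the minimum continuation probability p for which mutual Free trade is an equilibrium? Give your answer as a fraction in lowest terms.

4/7

With no time discounting, the continuation probability p plays the role of the discount factor.
Grim-trigger IC: 14/(1−p) ≥ 18 + 11p/(1−p) ⇒ p ≥ (18−14)/(18−11) = 4/7.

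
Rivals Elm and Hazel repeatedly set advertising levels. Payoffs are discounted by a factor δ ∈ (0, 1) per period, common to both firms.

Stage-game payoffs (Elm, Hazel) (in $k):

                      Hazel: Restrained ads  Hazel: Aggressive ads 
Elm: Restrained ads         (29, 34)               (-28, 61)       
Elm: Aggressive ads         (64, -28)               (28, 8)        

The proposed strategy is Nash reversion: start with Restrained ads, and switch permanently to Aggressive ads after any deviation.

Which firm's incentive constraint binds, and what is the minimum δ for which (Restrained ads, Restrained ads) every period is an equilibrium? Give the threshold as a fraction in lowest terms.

For Elm: deviation gain 64−29 = 35, per-period punishment loss 29−28 = 1. IC gives δ ≥ 35/36.
For Hazel: gain 27, loss 26 per period, so δ ≥ 27/53.
The tighter constraint is Elm's, so cooperation needs δ ≥ 35/36.

Elm; δ ≥ 35/36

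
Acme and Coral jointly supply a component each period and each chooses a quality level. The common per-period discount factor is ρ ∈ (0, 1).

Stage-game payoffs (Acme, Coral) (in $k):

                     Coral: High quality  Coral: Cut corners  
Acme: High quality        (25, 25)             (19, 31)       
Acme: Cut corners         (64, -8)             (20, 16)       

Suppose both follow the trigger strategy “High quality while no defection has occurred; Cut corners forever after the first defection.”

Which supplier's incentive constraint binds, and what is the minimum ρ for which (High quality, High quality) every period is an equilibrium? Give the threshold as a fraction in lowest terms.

For Acme: deviation gain 64−25 = 39, per-period punishment loss 25−20 = 5. IC gives ρ ≥ 39/44.
For Coral: gain 6, loss 9 per period, so ρ ≥ 6/15 = 2/5.
The tighter constraint is Acme's, so cooperation needs ρ ≥ 39/44.

Acme; ρ ≥ 39/44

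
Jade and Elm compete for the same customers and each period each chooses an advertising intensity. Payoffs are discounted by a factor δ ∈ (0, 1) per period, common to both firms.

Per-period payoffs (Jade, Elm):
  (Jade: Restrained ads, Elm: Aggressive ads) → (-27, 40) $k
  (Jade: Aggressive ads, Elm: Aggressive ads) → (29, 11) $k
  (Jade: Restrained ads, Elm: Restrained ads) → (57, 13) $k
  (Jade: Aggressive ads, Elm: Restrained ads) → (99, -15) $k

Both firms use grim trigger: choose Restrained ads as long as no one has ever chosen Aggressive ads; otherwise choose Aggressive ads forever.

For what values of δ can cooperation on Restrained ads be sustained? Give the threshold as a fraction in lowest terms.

27/29

Jade: cooperation gives 57 each period; deviation gives 99 once then 29 forever.
  57/(1−δ) ≥ 99 + 29δ/(1−δ) ⇒ δ ≥ 42/70 = 3/5.
Elm: cooperation gives 13 each period; deviation gives 40 once then 11 forever.
  δ ≥ 27/29.
Both must hold, so the binding constraint is Elm's: δ ≥ 27/29.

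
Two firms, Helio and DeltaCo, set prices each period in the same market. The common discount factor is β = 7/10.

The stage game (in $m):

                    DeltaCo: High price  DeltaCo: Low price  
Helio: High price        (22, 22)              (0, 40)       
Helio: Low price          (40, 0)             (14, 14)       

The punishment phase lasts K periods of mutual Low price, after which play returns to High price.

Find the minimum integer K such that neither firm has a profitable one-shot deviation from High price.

IC: β(1−β^K)/(1−β) ≥ (40−22)/(22−14) = 9/4.
With β = 7/10: need 1 − β^K ≥ 9/4·(1−7/10)/(7/10), i.e. β^K ≤ 0.0357.
Since (7/10)^9 = 0.0404 and (7/10)^10 = 0.0282, the smallest such K is 10.

10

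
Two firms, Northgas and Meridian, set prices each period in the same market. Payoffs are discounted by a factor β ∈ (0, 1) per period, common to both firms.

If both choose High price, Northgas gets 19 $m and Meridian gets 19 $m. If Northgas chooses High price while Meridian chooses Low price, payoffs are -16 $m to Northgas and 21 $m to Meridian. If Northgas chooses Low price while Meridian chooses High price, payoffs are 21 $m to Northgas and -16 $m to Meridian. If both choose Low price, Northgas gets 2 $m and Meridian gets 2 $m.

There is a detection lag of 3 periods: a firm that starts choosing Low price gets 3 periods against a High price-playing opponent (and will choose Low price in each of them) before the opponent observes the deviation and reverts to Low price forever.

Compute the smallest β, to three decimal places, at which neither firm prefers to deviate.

0.472

Deviating for the 3 undetected periods gains 21−19 = 2 per period over cooperation, then loses 19−2 = 17 per period forever once punishment starts.
Gain: 2(1 + β + … + β^2); loss: 17·β^3/(1−β).
No profitable deviation ⇔ 2(1−β^3) ≤ 17·β^3, i.e. β^3 ≥ 2/(2+17) = 2/19.
Hence β ≥ (2/19)^(1/3) ≈ 0.472.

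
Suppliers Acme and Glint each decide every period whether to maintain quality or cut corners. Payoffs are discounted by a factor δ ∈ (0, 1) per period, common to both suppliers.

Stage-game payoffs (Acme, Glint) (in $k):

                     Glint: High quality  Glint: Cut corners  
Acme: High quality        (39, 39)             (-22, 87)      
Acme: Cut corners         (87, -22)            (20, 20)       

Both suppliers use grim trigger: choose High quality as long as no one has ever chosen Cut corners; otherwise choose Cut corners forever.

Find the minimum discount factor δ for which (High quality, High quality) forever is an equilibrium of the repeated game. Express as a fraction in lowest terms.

39/(1−δ) ≥ 87 + 20δ/(1−δ)
39 ≥ 87 − 67δ
δ ≥ 48/67.

48/67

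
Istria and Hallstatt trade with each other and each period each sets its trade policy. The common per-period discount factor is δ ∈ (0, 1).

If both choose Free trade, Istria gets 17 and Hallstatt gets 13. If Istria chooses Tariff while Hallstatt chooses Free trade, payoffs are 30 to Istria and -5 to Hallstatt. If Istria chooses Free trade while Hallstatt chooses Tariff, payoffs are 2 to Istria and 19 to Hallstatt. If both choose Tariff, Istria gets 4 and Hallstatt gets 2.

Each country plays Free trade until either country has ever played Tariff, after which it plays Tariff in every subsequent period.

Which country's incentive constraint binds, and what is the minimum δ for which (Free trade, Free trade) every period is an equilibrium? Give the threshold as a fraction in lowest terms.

Istria; δ ≥ 1/2

Istria: cooperation gives 17 each period; deviation gives 30 once then 4 forever.
  17/(1−δ) ≥ 30 + 4δ/(1−δ) ⇒ δ ≥ 13/26 = 1/2.
Hallstatt: cooperation gives 13 each period; deviation gives 19 once then 2 forever.
  δ ≥ 6/17.
Both must hold, so the binding constraint is Istria's: δ ≥ 1/2.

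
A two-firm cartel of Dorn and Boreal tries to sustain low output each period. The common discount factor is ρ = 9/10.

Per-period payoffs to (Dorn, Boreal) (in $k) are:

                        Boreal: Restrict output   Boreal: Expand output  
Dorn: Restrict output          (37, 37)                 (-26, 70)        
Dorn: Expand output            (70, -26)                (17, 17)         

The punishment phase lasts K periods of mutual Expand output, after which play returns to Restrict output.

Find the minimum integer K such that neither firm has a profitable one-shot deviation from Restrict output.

2

No profitable deviation requires (37−17)(ρ+…+ρ^K) ≥ 70−37, i.e. ρ+…+ρ^K ≥ 33/20 ≈ 1.6500.
With ρ = 9/10, the partial sums are K=1: 0.9000, K=2: 1.7100.
K = 2 is the first length at which the sum reaches 1.6500.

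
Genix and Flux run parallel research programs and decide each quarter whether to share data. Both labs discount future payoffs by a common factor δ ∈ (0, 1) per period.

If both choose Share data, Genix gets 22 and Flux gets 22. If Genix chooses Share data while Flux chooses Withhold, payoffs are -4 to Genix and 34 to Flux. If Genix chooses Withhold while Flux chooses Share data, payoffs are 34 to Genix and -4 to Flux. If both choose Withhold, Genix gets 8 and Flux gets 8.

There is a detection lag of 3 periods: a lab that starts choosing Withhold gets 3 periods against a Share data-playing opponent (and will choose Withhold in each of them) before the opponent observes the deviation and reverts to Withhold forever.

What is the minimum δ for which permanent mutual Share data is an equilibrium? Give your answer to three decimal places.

The best deviation is to choose Withhold for all 3 undetected periods, earning 34 each, then 8 forever once detected.
Deviation value: 34(1−δ^3)/(1−δ) + 8δ^3/(1−δ); cooperation value: 22/(1−δ).
IC: 22 ≥ 34(1−δ^3) + 8δ^3 = 34 − 26δ^3.
So δ^3 ≥ 12/26 = 6/13, giving δ ≥ (6/13)^(1/3) ≈ 0.773.

0.773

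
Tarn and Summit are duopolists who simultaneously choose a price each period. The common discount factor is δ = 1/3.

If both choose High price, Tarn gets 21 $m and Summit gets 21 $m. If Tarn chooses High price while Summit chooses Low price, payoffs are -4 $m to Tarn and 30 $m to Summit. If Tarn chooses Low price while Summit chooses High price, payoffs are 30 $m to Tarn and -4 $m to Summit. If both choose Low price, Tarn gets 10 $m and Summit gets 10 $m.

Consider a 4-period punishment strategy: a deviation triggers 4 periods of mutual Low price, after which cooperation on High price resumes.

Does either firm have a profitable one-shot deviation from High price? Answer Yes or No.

Yes

IC: δ+…+δ^4 ≥ (30−21)/(21−10) = 9/11.
At δ = 1/3: partial sum = 0.4938 < 0.8182. Cooperation not sustainable.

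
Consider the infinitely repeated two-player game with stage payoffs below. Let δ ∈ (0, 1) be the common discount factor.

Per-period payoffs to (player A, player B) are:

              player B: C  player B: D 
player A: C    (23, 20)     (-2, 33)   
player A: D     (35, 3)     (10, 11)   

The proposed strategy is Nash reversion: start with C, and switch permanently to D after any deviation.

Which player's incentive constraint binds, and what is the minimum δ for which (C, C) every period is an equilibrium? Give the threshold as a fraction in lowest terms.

player B; δ ≥ 13/22

For player A: deviation gain 35−23 = 12, per-period punishment loss 23−10 = 13. IC gives δ ≥ 12/25.
For player B: gain 13, loss 9 per period, so δ ≥ 13/22.
The tighter constraint is player B's, so cooperation needs δ ≥ 13/22.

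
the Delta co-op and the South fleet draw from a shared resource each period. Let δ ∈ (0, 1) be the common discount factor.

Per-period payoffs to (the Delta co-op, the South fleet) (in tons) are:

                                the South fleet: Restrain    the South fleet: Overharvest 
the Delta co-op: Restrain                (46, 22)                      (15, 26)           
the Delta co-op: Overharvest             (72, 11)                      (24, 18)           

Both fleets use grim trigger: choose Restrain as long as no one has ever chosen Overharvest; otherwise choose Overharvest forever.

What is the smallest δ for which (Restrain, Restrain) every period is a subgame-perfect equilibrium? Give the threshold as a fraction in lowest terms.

the Delta co-op's threshold: (72−46)/(72−24) = 13/24.
the South fleet's threshold: (26−22)/(26−18) = 1/2.
13/24 > 1/2, so the Delta co-op binds and δ* = 13/24.

13/24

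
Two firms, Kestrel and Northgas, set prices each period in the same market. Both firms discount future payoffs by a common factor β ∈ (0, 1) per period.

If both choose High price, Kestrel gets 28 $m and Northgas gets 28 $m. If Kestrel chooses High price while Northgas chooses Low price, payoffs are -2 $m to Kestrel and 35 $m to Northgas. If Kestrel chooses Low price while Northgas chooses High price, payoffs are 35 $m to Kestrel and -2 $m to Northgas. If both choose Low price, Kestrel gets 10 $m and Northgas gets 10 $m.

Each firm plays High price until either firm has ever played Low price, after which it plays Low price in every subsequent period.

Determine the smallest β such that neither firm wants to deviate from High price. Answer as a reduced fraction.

One-period gain from deviating is 35 − 28 = 7. The loss is 28 − 10 = 18 in every subsequent period, with present value 18·β/(1−β).
Deviation is unprofitable when 18·β/(1−β) ≥ 7, i.e. β/(1−β) ≥ 7/18.
Equivalently β ≥ 7/(7+18) = 7/25.

7/25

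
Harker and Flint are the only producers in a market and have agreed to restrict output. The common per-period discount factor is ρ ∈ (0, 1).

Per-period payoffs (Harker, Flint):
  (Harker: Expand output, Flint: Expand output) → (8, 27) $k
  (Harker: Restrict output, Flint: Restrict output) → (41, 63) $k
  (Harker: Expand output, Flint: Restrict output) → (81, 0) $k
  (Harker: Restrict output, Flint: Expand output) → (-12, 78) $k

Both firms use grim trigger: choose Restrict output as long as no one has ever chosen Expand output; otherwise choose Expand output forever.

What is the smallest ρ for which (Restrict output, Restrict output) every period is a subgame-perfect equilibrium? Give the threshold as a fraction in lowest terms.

For Harker: deviation gain 81−41 = 40, per-period punishment loss 41−8 = 33. IC gives ρ ≥ 40/73.
For Flint: gain 15, loss 36 per period, so ρ ≥ 15/51 = 5/17.
The tighter constraint is Harker's, so cooperation needs ρ ≥ 40/73.

40/73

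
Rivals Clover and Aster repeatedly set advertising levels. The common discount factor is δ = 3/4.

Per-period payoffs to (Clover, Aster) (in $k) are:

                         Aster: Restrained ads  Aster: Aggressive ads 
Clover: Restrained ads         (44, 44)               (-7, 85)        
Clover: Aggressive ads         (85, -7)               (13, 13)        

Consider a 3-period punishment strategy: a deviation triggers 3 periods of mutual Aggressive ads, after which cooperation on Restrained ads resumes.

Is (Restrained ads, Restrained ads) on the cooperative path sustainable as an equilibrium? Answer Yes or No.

A one-shot deviation gives 85 now, then 13 for 3 periods, then back to 44.
Gain from deviating: (85−44) today; loss: (44−13) in each of the next 3 periods.
No-deviation condition: (44−13)(δ+…+δ^3) ≥ 85−44, i.e. δ+…+δ^3 ≥ 41/31.
At δ = 3/4: δ+…+δ^3 = 1.7344 ≥ 1.3226.
So cooperation is sustainable.

Yes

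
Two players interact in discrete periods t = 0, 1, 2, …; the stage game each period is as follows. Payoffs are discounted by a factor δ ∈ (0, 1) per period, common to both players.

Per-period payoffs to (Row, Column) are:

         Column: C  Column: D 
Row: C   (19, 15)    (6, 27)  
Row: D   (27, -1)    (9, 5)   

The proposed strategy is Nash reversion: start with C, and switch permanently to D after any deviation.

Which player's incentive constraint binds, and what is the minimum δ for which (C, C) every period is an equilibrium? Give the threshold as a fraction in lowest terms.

For Row: deviation gain 27−19 = 8, per-period punishment loss 19−9 = 10. IC gives δ ≥ 8/18 = 4/9.
For Column: gain 12, loss 10 per period, so δ ≥ 12/22 = 6/11.
The tighter constraint is Column's, so cooperation needs δ ≥ 6/11.

Column; δ ≥ 6/11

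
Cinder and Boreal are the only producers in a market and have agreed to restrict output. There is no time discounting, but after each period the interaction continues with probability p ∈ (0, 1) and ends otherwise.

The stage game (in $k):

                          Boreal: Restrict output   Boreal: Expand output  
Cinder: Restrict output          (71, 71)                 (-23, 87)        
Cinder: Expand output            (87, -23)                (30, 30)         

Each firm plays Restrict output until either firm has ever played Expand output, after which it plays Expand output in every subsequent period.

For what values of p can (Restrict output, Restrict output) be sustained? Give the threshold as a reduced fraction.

16/57

With no time discounting, the continuation probability p plays the role of the discount factor.
Grim-trigger IC: 71/(1−p) ≥ 87 + 30p/(1−p) ⇒ p ≥ (87−71)/(87−30) = 16/57.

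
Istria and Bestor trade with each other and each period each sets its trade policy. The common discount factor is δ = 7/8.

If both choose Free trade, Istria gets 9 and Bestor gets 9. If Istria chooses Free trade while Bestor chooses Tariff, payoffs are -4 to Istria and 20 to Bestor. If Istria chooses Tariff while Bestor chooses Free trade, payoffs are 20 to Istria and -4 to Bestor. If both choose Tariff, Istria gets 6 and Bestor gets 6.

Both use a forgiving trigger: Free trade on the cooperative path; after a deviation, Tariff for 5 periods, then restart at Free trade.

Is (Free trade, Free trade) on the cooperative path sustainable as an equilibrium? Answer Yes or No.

No

A one-shot deviation gives 20 now, then 6 for 5 periods, then back to 9.
Gain from deviating: (20−9) today; loss: (9−6) in each of the next 5 periods.
No-deviation condition: (9−6)(δ+…+δ^5) ≥ 20−9, i.e. δ+…+δ^5 ≥ 11/3.
At δ = 7/8: δ+…+δ^5 = 3.4096 < 3.6667.
So cooperation is not sustainable.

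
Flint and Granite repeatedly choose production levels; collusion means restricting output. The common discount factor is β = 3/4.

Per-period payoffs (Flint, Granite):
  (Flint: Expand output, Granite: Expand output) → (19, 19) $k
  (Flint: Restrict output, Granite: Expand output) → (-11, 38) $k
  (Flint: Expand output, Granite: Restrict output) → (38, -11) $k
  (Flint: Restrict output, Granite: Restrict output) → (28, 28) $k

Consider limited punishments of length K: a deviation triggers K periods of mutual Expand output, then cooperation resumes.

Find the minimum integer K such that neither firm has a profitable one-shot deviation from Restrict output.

2

IC: β(1−β^K)/(1−β) ≥ (38−28)/(28−19) = 10/9.
With β = 3/4: need 1 − β^K ≥ 10/9·(1−3/4)/(3/4), i.e. β^K ≤ 0.6296.
Since (3/4)^1 = 0.7500 and (3/4)^2 = 0.5625, the smallest such K is 2.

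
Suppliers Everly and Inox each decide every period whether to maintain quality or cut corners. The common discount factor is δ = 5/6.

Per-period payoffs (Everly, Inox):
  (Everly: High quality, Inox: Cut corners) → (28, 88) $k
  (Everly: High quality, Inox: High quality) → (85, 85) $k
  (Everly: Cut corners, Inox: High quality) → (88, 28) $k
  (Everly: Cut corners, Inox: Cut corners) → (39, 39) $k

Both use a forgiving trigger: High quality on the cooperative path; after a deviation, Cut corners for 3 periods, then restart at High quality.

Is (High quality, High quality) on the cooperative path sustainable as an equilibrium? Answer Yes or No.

Comparing payoff streams over the 4 periods until play realigns: cooperate → 85(1+δ+…+δ^3); deviate → 88 + 39(δ+…+δ^3).
Cooperation is sustained iff (85−39)(δ+…+δ^3) ≥ 88−85.
δ+…+δ^3 = 5/6·(1−(5/6)^3)/(1−5/6) = 2.1065, and (88−85)/(85−39) = 0.0652.
2.1065 ≥ 0.0652, so cooperation is sustainable.

Yes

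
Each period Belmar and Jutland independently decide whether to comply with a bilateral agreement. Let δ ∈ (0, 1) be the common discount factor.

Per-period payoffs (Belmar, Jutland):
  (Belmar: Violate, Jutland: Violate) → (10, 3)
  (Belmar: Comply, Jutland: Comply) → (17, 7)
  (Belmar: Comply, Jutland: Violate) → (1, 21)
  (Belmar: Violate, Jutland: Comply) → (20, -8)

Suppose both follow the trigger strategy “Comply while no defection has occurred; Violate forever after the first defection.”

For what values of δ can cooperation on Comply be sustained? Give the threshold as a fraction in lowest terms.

Belmar: cooperation gives 17 each period; deviation gives 20 once then 10 forever.
  17/(1−δ) ≥ 20 + 10δ/(1−δ) ⇒ δ ≥ 3/10.
Jutland: cooperation gives 7 each period; deviation gives 21 once then 3 forever.
  δ ≥ 14/18 = 7/9.
Both must hold, so the binding constraint is Jutland's: δ ≥ 7/9.

7/9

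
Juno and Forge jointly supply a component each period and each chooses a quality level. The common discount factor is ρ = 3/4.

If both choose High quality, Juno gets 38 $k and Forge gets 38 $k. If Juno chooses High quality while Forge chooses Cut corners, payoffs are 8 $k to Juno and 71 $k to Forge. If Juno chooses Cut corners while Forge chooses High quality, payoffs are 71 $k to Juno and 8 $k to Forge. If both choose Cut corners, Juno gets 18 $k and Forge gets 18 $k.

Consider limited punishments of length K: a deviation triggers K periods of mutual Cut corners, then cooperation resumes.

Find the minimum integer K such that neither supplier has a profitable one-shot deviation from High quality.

3

No profitable deviation requires (38−18)(ρ+…+ρ^K) ≥ 71−38, i.e. ρ+…+ρ^K ≥ 33/20 ≈ 1.6500.
With ρ = 3/4, the partial sums are K=1: 0.7500, K=2: 1.3125, K=3: 1.7344.
K = 3 is the first length at which the sum reaches 1.6500.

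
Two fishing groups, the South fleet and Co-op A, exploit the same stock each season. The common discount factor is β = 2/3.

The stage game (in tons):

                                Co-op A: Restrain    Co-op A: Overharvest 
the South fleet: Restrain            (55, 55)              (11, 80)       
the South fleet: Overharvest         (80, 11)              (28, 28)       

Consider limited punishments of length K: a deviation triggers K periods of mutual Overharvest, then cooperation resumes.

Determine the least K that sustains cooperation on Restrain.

2

Need Σ_{k=1}^{K} β^k ≥ (80−55)/(55−28) = 0.9259 at β = 2/3.
At K = 1 the sum is 0.6667 < 0.9259; at K = 2 it is 1.1111 ≥ 0.9259.
So the minimum punishment length is K = 2.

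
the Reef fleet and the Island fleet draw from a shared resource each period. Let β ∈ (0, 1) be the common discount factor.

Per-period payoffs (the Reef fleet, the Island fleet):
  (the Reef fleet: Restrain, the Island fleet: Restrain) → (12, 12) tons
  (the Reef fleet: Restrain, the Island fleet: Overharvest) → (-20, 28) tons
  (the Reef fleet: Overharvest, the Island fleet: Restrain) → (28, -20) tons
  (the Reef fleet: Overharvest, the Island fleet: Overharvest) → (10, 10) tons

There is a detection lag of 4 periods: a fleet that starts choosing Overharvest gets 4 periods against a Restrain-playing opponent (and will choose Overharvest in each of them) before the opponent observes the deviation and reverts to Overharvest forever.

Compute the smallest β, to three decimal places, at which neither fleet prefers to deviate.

Deviating for the 4 undetected periods gains 28−12 = 16 per period over cooperation, then loses 12−10 = 2 per period forever once punishment starts.
Gain: 16(1 + β + … + β^3); loss: 2·β^4/(1−β).
No profitable deviation ⇔ 16(1−β^4) ≤ 2·β^4, i.e. β^4 ≥ 16/(16+2) = 8/9.
Hence β ≥ (8/9)^(1/4) ≈ 0.971.

0.971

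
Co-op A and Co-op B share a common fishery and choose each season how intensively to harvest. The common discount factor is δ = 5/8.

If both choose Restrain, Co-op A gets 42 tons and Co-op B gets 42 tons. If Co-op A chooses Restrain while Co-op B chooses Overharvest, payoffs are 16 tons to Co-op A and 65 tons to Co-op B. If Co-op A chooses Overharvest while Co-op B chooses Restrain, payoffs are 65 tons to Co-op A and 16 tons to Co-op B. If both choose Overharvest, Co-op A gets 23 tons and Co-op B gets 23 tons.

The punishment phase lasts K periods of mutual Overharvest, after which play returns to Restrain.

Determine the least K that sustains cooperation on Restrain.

3

Need Σ_{k=1}^{K} δ^k ≥ (65−42)/(42−23) = 1.2105 at δ = 5/8.
At K = 2 the sum is 1.0156 < 1.2105; at K = 3 it is 1.2598 ≥ 1.2105.
So the minimum punishment length is K = 3.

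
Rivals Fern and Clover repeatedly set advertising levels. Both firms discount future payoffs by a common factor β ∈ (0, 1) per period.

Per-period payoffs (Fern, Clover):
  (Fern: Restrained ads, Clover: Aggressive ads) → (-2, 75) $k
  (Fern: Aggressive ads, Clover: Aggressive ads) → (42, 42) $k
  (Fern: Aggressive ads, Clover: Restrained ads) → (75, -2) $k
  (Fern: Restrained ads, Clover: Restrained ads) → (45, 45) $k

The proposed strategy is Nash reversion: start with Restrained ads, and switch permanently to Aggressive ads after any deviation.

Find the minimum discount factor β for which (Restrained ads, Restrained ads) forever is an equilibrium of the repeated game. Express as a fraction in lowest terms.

10/11

Under grim trigger the critical discount factor is (T−C)/(T−P) with T = 75, C = 45, P = 42.
β* = (75−45)/(75−42) = 30/33 = 10/11.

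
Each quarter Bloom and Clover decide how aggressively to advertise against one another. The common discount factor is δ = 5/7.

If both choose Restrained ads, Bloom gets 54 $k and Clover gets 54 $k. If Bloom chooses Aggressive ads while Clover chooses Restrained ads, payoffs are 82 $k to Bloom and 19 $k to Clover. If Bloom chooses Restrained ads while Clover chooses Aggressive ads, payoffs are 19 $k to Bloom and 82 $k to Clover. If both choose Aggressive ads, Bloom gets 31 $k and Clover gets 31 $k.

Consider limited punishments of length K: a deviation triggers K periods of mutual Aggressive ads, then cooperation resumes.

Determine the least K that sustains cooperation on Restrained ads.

2

No profitable deviation requires (54−31)(δ+…+δ^K) ≥ 82−54, i.e. δ+…+δ^K ≥ 28/23 ≈ 1.2174.
With δ = 5/7, the partial sums are K=1: 0.7143, K=2: 1.2245.
K = 2 is the first length at which the sum reaches 1.2174.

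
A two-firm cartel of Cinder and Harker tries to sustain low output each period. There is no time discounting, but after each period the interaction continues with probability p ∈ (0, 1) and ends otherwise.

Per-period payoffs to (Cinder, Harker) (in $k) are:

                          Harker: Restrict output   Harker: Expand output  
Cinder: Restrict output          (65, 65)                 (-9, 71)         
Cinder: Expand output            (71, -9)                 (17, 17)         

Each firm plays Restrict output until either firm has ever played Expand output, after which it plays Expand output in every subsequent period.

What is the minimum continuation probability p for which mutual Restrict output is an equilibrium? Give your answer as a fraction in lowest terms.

Expected cooperation value is 65 + p·65 + p²·65 + … = 65/(1−p); deviation gives 71 + p·17/(1−p).
65 ≥ 71(1−p) + 17p ⇒ 54p ≥ 6 ⇒ p ≥ 6/54 = 1/9.

1/9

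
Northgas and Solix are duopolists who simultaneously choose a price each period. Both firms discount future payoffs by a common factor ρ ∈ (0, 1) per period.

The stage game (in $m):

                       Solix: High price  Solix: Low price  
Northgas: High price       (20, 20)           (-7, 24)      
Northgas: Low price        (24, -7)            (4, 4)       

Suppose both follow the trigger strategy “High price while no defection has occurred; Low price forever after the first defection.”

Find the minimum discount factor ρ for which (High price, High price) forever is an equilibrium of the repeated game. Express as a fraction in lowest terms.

1/5

One-period gain from deviating is 24 − 20 = 4. The loss is 20 − 4 = 16 in every subsequent period, with present value 16·ρ/(1−ρ).
Deviation is unprofitable when 16·ρ/(1−ρ) ≥ 4, i.e. ρ/(1−ρ) ≥ 1/4.
Equivalently ρ ≥ 4/(4+16) = 1/5.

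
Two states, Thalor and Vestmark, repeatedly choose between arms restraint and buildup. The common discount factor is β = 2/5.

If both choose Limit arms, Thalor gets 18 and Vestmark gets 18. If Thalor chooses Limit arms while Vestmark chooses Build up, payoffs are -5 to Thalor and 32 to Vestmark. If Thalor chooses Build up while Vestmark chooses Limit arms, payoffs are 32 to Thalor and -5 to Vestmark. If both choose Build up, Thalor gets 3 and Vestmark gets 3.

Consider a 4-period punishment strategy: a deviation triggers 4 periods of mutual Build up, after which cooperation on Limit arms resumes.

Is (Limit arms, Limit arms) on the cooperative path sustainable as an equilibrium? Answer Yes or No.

No

Comparing payoff streams over the 5 periods until play realigns: cooperate → 18(1+β+…+β^4); deviate → 32 + 3(β+…+β^4).
Cooperation is sustained iff (18−3)(β+…+β^4) ≥ 32−18.
β+…+β^4 = 2/5·(1−(2/5)^4)/(1−2/5) = 0.6496, and (32−18)/(18−3) = 0.9333.
0.6496 < 0.9333, so cooperation is not sustainable.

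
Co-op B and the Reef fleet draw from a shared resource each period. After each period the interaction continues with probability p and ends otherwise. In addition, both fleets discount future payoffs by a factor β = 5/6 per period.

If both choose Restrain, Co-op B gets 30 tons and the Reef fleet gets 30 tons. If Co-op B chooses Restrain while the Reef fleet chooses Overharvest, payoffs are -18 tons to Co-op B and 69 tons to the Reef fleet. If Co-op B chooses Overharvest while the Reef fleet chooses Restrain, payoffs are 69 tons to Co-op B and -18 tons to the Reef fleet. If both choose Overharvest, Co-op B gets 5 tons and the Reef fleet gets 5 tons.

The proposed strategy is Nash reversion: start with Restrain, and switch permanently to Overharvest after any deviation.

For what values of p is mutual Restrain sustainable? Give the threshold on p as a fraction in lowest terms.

117/160

With continuation probability p and discount β, the effective per-period discount factor is βp.
Grim-trigger IC: βp ≥ (69−30)/(69−5) = 39/64.
So p ≥ (39/64)/(5/6) = 117/160.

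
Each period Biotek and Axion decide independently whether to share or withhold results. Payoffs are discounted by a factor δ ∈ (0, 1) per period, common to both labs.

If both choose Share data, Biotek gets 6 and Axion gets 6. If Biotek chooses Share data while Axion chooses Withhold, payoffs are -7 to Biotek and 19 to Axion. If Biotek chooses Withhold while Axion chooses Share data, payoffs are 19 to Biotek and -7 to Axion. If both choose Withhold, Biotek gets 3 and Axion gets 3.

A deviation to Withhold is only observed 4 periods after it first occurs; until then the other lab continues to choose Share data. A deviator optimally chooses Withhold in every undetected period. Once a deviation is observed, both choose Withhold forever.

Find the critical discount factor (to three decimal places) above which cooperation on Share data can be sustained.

The best deviation is to choose Withhold for all 4 undetected periods, earning 19 each, then 3 forever once detected.
Deviation value: 19(1−δ^4)/(1−δ) + 3δ^4/(1−δ); cooperation value: 6/(1−δ).
IC: 6 ≥ 19(1−δ^4) + 3δ^4 = 19 − 16δ^4.
So δ^4 ≥ 13/16, giving δ ≥ (13/16)^(1/4) ≈ 0.949.

0.949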